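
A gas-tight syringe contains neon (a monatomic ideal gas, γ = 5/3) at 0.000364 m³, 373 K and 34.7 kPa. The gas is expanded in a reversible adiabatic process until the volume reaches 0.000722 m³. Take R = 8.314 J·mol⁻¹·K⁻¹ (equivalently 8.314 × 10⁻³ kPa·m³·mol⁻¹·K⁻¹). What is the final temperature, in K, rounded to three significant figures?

Adiabatic (γ = 5/3), T V^(γ−1) and P V^γ constant: T₂ = T₁·(V₁/V₂)^(γ−1) = 236.3 K; P₂ = P₁·(V₁/V₂)^γ = 11.08 kPa.

T₂ ≈ 236 K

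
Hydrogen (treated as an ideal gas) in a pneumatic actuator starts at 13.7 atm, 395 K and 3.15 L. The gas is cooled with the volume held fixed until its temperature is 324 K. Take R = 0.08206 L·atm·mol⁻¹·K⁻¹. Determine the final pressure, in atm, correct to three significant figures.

P₂ ≈ 11.2 atm

Isochoric, so P/T is constant: V₂ = V₁; P₂ = P₁·(T₂/T₁) = 11.24 atm.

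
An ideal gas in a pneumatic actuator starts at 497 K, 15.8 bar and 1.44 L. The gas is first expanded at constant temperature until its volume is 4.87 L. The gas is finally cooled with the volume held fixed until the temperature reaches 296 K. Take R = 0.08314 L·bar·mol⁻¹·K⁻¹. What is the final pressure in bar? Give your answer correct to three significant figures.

P₃ ≈ 2.78 bar

T constant ⇒ Boyle's law P V = const: T₂ = T₁; P₂ = P₁·(V₁/V₂) = 4.672 bar.
Isochoric, so P/T is constant: V₃ = V₂; P₃ = P₂·(T₃/T₂) = 2.782 bar.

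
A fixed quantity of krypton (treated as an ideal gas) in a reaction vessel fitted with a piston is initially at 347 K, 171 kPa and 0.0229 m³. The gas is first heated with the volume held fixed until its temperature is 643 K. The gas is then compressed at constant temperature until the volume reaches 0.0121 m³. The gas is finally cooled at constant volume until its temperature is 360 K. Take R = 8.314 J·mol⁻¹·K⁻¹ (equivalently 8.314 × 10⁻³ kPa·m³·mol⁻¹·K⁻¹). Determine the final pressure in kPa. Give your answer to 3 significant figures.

Isochoric, so P/T is constant: V₂ = V₁; P₂ = P₁·(T₂/T₁) = 316.9 kPa.
Isothermal, so P V is constant: T₃ = T₂; P₃ = P₂·(V₂/V₃) = 599.7 kPa.
Isochoric, so P/T is constant: V₄ = V₃; P₄ = P₃·(T₄/T₃) = 335.8 kPa.

P₄ ≈ 336 kPa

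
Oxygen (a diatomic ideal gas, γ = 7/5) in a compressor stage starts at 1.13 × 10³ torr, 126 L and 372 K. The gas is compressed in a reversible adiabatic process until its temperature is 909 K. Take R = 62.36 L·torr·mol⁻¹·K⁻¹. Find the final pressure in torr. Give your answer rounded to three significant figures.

P₂ ≈ 2.58e+04 torr

Reversible adiabatic, γ = 7/5: P₂ = P₁·(T₂/T₁)^(γ/(γ−1)) = 2.577e+04 torr; V₂ = V₁·(T₁/T₂)^(1/(γ−1)) = 13.50 L.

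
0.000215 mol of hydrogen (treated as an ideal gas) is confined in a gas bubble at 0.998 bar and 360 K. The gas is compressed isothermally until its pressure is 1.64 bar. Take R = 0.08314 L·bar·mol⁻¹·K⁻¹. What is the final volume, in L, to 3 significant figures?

V₂ ≈ 0.00392 L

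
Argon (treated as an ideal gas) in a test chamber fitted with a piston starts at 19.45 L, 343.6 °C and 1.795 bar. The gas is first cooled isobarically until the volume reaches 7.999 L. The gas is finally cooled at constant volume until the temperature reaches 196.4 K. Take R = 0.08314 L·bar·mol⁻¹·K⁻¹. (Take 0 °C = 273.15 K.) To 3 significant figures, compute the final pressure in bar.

Convert: T₁ = 616.8 K.
P constant ⇒ V ∝ T: P₂ = P₁; T₂ = T₁·(V₂/V₁) = 253.6 K.
Isochoric, so P/T is constant: V₃ = V₂; P₃ = P₂·(T₃/T₂) = 1.390 bar.

P₃ ≈ 1.39 bar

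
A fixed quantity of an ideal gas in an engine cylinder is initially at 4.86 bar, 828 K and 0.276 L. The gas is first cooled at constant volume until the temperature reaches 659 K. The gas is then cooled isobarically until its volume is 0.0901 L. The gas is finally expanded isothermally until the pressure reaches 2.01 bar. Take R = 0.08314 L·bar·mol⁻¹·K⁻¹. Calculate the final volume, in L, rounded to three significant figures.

Isochoric, so P/T is constant: V₂ = V₁; P₂ = P₁·(T₂/T₁) = 3.868 bar.
P constant ⇒ V ∝ T: P₃ = P₂; T₃ = T₂·(V₃/V₂) = 215.1 K.
Isothermal, so P V is constant: T₄ = T₃; V₄ = V₃·(P₃/P₄) = 0.1734 L.

V₄ ≈ 0.173 L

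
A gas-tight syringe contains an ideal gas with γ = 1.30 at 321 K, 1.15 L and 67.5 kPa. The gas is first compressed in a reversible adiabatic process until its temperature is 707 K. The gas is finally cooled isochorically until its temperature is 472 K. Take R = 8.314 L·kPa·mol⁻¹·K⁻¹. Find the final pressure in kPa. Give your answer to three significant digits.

Adiabatic (γ = 1.30), T V^(γ−1) and P V^γ constant: P₂ = P₁·(T₂/T₁)^(γ/(γ−1)) = 2067 kPa; V₂ = V₁·(T₁/T₂)^(1/(γ−1)) = 0.08273 L.
V constant ⇒ P ∝ T: V₃ = V₂; P₃ = P₂·(T₃/T₂) = 1380 kPa.

P₃ ≈ 1.38e+03 kPa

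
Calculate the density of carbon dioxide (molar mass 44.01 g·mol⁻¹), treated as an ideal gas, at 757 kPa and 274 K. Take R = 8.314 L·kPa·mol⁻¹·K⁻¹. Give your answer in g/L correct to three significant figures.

ρ ≈ 14.6 g/L

ρ = PM/(RT) = (757 × 44.01) / (8.314 × 274.0)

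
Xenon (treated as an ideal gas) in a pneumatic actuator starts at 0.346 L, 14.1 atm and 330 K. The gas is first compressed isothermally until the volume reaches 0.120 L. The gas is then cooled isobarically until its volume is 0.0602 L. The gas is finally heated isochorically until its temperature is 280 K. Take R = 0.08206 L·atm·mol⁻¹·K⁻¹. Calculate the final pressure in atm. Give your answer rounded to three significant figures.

Isothermal, so P V is constant: T₂ = T₁; P₂ = P₁·(V₁/V₂) = 40.66 atm.
P constant ⇒ V ∝ T: P₃ = P₂; T₃ = T₂·(V₃/V₂) = 165.6 K.
Isochoric, so P/T is constant: V₄ = V₃; P₄ = P₃·(T₄/T₃) = 68.76 atm.

P₄ ≈ 68.8 atm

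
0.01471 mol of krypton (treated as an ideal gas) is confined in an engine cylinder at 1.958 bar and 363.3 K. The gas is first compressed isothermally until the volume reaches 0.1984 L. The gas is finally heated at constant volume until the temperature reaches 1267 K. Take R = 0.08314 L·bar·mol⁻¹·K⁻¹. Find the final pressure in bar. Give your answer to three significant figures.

P₃ ≈ 7.81 bar

From PV = nRT: V₁ = nRT₁/P₁ = 0.2269 L.
T constant ⇒ Boyle's law P V = const: T₂ = T₁; P₂ = P₁·(V₁/V₂) = 2.239 bar.
Isochoric, so P/T is constant: V₃ = V₂; P₃ = P₂·(T₃/T₂) = 7.810 bar.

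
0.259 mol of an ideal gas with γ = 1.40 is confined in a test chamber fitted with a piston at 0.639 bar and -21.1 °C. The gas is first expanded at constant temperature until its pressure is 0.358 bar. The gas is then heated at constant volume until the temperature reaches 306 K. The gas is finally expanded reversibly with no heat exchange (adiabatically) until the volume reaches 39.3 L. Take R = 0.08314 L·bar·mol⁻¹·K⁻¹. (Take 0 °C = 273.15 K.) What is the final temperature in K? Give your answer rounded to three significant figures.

Convert: T₁ = 252.0 K.
From PV = nRT: V₁ = nRT₁/P₁ = 8.494 L.
T constant ⇒ Boyle's law P V = const: T₂ = T₁; V₂ = V₁·(P₁/P₂) = 15.16 L.
Isochoric, so P/T is constant: V₃ = V₂; P₃ = P₂·(T₃/T₂) = 0.4346 bar.
Reversible adiabatic, γ = 1.40: T₄ = T₃·(V₃/V₄)^(γ−1) = 209.0 K; P₄ = P₃·(V₃/V₄)^γ = 0.1145 bar.

T₄ ≈ 209 K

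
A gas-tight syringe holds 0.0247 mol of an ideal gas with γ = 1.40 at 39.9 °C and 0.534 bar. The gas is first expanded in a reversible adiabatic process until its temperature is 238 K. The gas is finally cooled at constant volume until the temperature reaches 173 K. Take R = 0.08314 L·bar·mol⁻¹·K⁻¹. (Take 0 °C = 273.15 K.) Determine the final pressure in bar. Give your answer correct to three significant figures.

P₃ ≈ 0.149 bar

Convert: T₁ = 313.0 K.
From PV = nRT: V₁ = nRT₁/P₁ = 1.204 L.
Reversible adiabatic, γ = 1.40: P₂ = P₁·(T₂/T₁)^(γ/(γ−1)) = 0.2046 bar; V₂ = V₁·(T₁/T₂)^(1/(γ−1)) = 2.389 L.
Isochoric, so P/T is constant: V₃ = V₂; P₃ = P₂·(T₃/T₂) = 0.1487 bar.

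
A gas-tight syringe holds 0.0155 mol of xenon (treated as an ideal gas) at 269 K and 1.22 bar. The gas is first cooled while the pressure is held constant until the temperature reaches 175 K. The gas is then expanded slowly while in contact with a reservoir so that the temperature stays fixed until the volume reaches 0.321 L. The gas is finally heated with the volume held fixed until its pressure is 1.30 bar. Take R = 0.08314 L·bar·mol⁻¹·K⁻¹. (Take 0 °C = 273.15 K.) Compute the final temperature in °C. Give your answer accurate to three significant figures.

From PV = nRT: V₁ = nRT₁/P₁ = 0.2841 L.
P constant ⇒ V ∝ T: P₂ = P₁; V₂ = V₁·(T₂/T₁) = 0.1849 L.
Isothermal, so P V is constant: T₃ = T₂; P₃ = P₂·(V₂/V₃) = 0.7025 bar.
Isochoric, so P/T is constant: V₄ = V₃; T₄ = T₃·(P₄/P₃) = 323.8 K.

T₄ ≈ 50.7 °C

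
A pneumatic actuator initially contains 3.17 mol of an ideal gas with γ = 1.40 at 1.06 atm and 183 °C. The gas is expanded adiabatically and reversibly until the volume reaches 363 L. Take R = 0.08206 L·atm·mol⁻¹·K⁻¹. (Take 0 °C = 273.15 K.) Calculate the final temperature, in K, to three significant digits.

T₂ ≈ 285 K

Convert: T₁ = 456.1 K.
From PV = nRT: V₁ = nRT₁/P₁ = 111.9 L.
Reversible adiabatic, γ = 1.40: T₂ = T₁·(V₁/V₂)^(γ−1) = 284.9 K; P₂ = P₁·(V₁/V₂)^γ = 0.2042 atm.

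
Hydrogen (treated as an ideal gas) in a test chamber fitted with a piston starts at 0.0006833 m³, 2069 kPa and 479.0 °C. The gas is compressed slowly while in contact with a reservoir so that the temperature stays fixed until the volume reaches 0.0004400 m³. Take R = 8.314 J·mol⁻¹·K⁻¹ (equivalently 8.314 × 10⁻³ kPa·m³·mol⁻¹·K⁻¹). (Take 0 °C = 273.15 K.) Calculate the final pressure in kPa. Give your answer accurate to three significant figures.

P₂ ≈ 3.21e+03 kPa

Convert: T₁ = 752.1 K.
Isothermal, so P V is constant: T₂ = T₁; P₂ = P₁·(V₁/V₂) = 3213 kPa.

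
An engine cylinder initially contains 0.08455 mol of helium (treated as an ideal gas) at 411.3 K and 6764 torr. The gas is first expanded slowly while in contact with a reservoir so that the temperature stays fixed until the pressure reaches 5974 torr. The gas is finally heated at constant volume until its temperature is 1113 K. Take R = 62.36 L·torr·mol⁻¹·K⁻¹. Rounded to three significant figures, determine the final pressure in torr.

P₃ ≈ 1.62e+04 torr

From PV = nRT: V₁ = nRT₁/P₁ = 0.3206 L.
Isothermal, so P V is constant: T₂ = T₁; V₂ = V₁·(P₁/P₂) = 0.3630 L.
V constant ⇒ P ∝ T: V₃ = V₂; P₃ = P₂·(T₃/T₂) = 1.617e+04 torr.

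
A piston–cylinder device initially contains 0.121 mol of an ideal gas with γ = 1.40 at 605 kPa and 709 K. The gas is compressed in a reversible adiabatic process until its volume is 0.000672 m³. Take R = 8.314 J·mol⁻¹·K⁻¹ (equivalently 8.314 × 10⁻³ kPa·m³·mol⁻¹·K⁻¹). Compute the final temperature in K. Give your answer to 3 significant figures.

From PV = nRT: V₁ = nRT₁/P₁ = 0.001179 m³.
Adiabatic (γ = 1.40), T V^(γ−1) and P V^γ constant: T₂ = T₁·(V₁/V₂)^(γ−1) = 887.8 K; P₂ = P₁·(V₁/V₂)^γ = 1329 kPa.

T₂ ≈ 888 K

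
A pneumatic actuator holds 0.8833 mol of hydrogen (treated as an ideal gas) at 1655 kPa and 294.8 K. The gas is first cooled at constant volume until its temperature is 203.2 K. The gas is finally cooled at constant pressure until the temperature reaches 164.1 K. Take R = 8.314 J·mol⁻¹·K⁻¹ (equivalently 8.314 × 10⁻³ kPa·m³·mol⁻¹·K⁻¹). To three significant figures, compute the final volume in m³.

V₃ ≈ 0.00106 m³

From PV = nRT: V₁ = nRT₁/P₁ = 0.001308 m³.
Isochoric, so P/T is constant: V₂ = V₁; P₂ = P₁·(T₂/T₁) = 1141 kPa.
P constant ⇒ V ∝ T: P₃ = P₂; V₃ = V₂·(T₃/T₂) = 0.001056 m³.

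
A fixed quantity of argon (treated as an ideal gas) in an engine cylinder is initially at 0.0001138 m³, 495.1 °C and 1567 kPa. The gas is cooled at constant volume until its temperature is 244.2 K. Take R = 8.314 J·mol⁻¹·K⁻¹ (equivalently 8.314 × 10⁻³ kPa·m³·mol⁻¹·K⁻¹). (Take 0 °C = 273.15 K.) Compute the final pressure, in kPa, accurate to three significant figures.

P₂ ≈ 498 kPa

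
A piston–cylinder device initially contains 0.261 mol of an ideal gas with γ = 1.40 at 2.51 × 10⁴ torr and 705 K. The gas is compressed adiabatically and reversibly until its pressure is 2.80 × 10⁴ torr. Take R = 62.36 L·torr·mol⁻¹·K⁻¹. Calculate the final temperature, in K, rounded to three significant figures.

T₂ ≈ 727 K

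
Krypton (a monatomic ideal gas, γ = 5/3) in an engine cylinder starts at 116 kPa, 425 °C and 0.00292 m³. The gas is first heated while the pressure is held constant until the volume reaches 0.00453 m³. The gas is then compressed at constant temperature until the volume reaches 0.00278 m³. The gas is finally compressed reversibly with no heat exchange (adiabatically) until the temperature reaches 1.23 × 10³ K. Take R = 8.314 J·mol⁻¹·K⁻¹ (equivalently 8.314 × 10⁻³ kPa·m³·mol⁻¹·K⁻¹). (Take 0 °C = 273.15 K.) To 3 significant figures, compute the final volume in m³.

V₄ ≈ 0.00230 m³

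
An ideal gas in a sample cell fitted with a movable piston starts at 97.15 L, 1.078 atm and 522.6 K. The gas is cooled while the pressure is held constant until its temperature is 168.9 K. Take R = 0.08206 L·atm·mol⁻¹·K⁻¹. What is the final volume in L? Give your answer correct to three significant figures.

V₂ ≈ 31.4 L

P constant ⇒ V ∝ T: P₂ = P₁; V₂ = V₁·(T₂/T₁) = 31.40 L.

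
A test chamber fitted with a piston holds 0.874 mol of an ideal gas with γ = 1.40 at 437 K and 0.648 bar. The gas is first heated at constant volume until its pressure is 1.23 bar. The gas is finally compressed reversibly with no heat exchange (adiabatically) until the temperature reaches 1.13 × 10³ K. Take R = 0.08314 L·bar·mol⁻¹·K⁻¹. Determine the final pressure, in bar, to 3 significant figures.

From PV = nRT: V₁ = nRT₁/P₁ = 49.00 L.
Isochoric, so P/T is constant: V₂ = V₁; T₂ = T₁·(P₂/P₁) = 829.5 K.
Adiabatic (γ = 1.40), T V^(γ−1) and P V^γ constant: P₃ = P₂·(T₃/T₂)^(γ/(γ−1)) = 3.629 bar; V₃ = V₂·(T₂/T₃)^(1/(γ−1)) = 22.62 L.

P₃ ≈ 3.63 bar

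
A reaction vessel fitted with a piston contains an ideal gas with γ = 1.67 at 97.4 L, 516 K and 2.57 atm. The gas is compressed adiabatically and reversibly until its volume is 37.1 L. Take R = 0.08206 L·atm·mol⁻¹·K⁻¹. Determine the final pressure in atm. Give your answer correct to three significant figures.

Adiabatic (γ = 1.67), T V^(γ−1) and P V^γ constant: T₂ = T₁·(V₁/V₂)^(γ−1) = 985.2 K; P₂ = P₁·(V₁/V₂)^γ = 12.88 atm.

P₂ ≈ 12.9 atm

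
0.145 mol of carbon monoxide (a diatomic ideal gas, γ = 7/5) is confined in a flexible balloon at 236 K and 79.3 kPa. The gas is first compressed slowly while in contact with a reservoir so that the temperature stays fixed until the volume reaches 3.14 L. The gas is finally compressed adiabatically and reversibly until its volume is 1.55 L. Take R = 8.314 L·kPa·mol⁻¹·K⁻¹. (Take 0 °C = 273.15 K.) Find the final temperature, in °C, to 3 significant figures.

T₃ ≈ 39.9 °C

From PV = nRT: V₁ = nRT₁/P₁ = 3.588 L.
T constant ⇒ Boyle's law P V = const: T₂ = T₁; P₂ = P₁·(V₁/V₂) = 90.61 kPa.
Adiabatic (γ = 7/5), T V^(γ−1) and P V^γ constant: T₃ = T₂·(V₂/V₃)^(γ−1) = 313.0 K; P₃ = P₂·(V₂/V₃)^γ = 243.4 kPa.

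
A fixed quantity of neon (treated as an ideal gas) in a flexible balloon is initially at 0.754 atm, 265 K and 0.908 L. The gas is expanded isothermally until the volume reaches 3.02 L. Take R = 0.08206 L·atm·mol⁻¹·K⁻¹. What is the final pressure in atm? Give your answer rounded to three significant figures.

P₂ ≈ 0.227 atm

Isothermal, so P V is constant: T₂ = T₁; P₂ = P₁·(V₁/V₂) = 0.2267 atm.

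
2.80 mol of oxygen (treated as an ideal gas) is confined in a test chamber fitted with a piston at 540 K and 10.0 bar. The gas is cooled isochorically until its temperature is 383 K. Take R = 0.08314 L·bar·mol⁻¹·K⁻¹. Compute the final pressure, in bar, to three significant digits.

P₂ ≈ 7.09 bar

From PV = nRT: V₁ = nRT₁/P₁ = 12.57 L.
Isochoric, so P/T is constant: V₂ = V₁; P₂ = P₁·(T₂/T₁) = 7.093 bar.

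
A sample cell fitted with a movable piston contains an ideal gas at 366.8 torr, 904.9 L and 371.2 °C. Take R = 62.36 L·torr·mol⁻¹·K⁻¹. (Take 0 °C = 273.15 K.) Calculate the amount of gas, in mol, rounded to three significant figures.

n ≈ 8.26 mol

Convert: T = 644.35 K.
PV = nRT ⇒ n = PV/(RT) = (366.8 × 904.9) / (62.36 × 644.35)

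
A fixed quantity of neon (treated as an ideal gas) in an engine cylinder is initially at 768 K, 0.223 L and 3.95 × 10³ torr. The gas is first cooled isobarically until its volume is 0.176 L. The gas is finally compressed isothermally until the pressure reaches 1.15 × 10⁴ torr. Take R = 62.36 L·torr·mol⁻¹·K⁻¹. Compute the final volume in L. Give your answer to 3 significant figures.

Isobaric, so V/T is constant: P₂ = P₁; T₂ = T₁·(V₂/V₁) = 606.1 K.
Isothermal, so P V is constant: T₃ = T₂; V₃ = V₂·(P₂/P₃) = 0.06045 L.

V₃ ≈ 0.0605 L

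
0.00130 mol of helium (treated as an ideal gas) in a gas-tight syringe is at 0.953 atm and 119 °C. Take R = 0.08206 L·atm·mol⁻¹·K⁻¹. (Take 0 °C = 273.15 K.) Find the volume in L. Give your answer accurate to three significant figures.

Convert: T = 392.15 K.
PV = nRT ⇒ V = nRT/P = (0.00130 × 0.08206 × 392.15) / 0.953

V ≈ 0.0439 L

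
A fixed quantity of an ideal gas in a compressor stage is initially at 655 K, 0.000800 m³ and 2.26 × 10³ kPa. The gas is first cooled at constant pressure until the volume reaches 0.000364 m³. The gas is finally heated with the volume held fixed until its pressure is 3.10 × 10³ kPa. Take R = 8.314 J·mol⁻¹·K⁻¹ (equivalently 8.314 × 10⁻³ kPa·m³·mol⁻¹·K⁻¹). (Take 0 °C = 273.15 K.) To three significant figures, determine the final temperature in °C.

P constant ⇒ V ∝ T: P₂ = P₁; T₂ = T₁·(V₂/V₁) = 298.0 K.
V constant ⇒ P ∝ T: V₃ = V₂; T₃ = T₂·(P₃/P₂) = 408.8 K.

T₃ ≈ 136 °C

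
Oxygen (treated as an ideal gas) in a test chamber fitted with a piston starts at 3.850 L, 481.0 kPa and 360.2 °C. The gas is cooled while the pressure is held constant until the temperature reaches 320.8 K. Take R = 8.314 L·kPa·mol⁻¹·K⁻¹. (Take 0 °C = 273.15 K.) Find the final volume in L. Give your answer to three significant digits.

V₂ ≈ 1.95 L

Convert: T₁ = 633.3 K.
Isobaric, so V/T is constant: P₂ = P₁; V₂ = V₁·(T₂/T₁) = 1.950 L.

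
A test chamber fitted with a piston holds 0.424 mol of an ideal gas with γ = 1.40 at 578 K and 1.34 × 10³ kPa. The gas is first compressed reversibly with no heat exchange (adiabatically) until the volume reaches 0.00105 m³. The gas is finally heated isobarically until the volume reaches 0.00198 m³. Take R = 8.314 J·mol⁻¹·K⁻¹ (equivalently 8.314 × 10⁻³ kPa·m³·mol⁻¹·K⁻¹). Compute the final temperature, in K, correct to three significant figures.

From PV = nRT: V₁ = nRT₁/P₁ = 0.001521 m³.
Reversible adiabatic, γ = 1.40: T₂ = T₁·(V₁/V₂)^(γ−1) = 670.3 K; P₂ = P₁·(V₁/V₂)^γ = 2250 kPa.
Isobaric, so V/T is constant: P₃ = P₂; T₃ = T₂·(V₃/V₂) = 1264 K.

T₃ ≈ 1.26e+03 K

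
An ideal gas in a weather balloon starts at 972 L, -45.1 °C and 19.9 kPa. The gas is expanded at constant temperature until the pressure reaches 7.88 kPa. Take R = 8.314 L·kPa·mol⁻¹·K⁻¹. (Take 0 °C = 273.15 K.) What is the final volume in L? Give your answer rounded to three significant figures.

Convert: T₁ = 228.0 K.
T constant ⇒ Boyle's law P V = const: T₂ = T₁; V₂ = V₁·(P₁/P₂) = 2455 L.

V₂ ≈ 2.45e+03 L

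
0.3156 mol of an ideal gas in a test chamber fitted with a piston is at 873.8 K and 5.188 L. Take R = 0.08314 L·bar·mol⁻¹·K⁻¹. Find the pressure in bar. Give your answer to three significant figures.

PV = nRT ⇒ P = nRT/V = (0.3156 × 0.08314 × 873.8) / 5.188

P ≈ 4.42 bar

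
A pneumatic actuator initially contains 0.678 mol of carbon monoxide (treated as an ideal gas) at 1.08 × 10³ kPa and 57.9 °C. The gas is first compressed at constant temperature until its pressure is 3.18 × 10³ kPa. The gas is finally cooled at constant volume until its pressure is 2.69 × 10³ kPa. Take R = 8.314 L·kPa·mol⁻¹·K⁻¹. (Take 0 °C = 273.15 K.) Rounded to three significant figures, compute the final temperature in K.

Convert: T₁ = 331.0 K.
From PV = nRT: V₁ = nRT₁/P₁ = 1.728 L.
Isothermal, so P V is constant: T₂ = T₁; V₂ = V₁·(P₁/P₂) = 0.5868 L.
V constant ⇒ P ∝ T: V₃ = V₂; T₃ = T₂·(P₃/P₂) = 280.0 K.

T₃ ≈ 280 K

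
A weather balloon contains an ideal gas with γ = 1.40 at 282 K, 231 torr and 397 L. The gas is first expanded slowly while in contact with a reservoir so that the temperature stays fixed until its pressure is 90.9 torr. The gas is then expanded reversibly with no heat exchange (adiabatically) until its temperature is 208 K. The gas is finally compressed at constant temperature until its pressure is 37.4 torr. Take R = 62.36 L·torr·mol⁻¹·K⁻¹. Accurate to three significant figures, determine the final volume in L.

V₄ ≈ 1.81e+03 L

Isothermal, so P V is constant: T₂ = T₁; V₂ = V₁·(P₁/P₂) = 1009 L.
Adiabatic (γ = 1.40), T V^(γ−1) and P V^γ constant: P₃ = P₂·(T₃/T₂)^(γ/(γ−1)) = 31.33 torr; V₃ = V₂·(T₂/T₃)^(1/(γ−1)) = 2159 L.
T constant ⇒ Boyle's law P V = const: T₄ = T₃; V₄ = V₃·(P₃/P₄) = 1809 L.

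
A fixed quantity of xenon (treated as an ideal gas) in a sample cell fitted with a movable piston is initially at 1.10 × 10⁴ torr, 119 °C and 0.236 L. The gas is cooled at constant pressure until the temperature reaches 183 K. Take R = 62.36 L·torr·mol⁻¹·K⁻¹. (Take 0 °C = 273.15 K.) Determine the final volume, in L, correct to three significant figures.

Convert: T₁ = 392.1 K.
P constant ⇒ V ∝ T: P₂ = P₁; V₂ = V₁·(T₂/T₁) = 0.1101 L.

V₂ ≈ 0.110 L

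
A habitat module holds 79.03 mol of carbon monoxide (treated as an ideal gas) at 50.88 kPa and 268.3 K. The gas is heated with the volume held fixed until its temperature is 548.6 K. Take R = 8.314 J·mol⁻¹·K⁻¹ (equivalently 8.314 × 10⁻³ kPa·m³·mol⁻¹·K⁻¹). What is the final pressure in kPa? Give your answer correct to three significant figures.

P₂ ≈ 104 kPa

From PV = nRT: V₁ = nRT₁/P₁ = 3.465 m³.
Isochoric, so P/T is constant: V₂ = V₁; P₂ = P₁·(T₂/T₁) = 104.0 kPa.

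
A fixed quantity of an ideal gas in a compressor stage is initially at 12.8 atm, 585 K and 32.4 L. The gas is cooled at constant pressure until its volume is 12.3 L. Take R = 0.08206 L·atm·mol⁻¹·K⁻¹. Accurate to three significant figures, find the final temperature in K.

T₂ ≈ 222 K

Isobaric, so V/T is constant: P₂ = P₁; T₂ = T₁·(V₂/V₁) = 222.1 K.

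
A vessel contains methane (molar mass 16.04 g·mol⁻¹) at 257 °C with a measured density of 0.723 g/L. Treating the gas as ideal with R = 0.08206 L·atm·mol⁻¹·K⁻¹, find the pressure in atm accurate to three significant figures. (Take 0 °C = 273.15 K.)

P ≈ 1.96 atm

ρ = PM/(RT) ⇒ P = ρRT/M = (0.723 × 0.08206 × 530.1) / 16.04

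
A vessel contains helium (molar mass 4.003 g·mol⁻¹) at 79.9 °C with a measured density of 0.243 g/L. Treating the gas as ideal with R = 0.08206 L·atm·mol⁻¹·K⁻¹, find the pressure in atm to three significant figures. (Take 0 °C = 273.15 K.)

ρ = PM/(RT) ⇒ P = ρRT/M = (0.243 × 0.08206 × 353.0) / 4.003

P ≈ 1.76 atm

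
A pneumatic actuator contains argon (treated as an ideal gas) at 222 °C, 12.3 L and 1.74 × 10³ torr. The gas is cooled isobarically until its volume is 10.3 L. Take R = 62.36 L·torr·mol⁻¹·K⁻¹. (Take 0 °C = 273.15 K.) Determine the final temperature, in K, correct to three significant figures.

Convert: T₁ = 495.1 K.
P constant ⇒ V ∝ T: P₂ = P₁; T₂ = T₁·(V₂/V₁) = 414.6 K.

T₂ ≈ 415 K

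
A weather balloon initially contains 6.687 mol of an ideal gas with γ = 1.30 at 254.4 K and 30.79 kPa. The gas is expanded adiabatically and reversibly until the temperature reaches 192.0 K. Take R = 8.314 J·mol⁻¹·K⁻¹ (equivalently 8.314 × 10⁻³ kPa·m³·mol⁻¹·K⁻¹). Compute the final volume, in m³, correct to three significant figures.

V₂ ≈ 1.17 m³

From PV = nRT: V₁ = nRT₁/P₁ = 0.4594 m³.
Reversible adiabatic, γ = 1.30: P₂ = P₁·(T₂/T₁)^(γ/(γ−1)) = 9.095 kPa; V₂ = V₁·(T₁/T₂)^(1/(γ−1)) = 1.174 m³.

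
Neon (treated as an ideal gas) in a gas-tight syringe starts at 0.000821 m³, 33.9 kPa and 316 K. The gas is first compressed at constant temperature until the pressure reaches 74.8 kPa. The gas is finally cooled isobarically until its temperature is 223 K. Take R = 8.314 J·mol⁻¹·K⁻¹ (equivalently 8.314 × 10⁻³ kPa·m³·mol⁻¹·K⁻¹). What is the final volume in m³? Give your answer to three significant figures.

V₃ ≈ 0.000263 m³

Isothermal, so P V is constant: T₂ = T₁; V₂ = V₁·(P₁/P₂) = 0.0003721 m³.
P constant ⇒ V ∝ T: P₃ = P₂; V₃ = V₂·(T₃/T₂) = 0.0002626 m³.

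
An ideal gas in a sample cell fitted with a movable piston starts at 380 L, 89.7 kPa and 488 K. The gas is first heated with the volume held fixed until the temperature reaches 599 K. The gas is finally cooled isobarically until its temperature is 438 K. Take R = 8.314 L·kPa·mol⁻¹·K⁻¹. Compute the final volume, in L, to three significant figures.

Isochoric, so P/T is constant: V₂ = V₁; P₂ = P₁·(T₂/T₁) = 110.1 kPa.
P constant ⇒ V ∝ T: P₃ = P₂; V₃ = V₂·(T₃/T₂) = 277.9 L.

V₃ ≈ 278 L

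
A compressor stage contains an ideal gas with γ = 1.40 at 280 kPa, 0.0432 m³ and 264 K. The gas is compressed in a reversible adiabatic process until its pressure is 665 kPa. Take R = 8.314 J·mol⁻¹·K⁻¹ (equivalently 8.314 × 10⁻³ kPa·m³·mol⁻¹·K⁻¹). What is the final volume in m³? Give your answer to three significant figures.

Reversible adiabatic, γ = 1.40: T₂ = T₁·(P₂/P₁)^((γ−1)/γ) = 338.0 K; V₂ = V₁·(P₁/P₂)^(1/γ) = 0.02329 m³.

V₂ ≈ 0.0233 m³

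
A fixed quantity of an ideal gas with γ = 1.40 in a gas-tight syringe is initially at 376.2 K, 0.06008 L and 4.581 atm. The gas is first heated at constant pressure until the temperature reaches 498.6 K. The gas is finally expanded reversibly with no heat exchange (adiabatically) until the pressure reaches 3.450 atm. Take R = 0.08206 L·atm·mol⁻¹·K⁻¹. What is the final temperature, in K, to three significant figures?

P constant ⇒ V ∝ T: P₂ = P₁; V₂ = V₁·(T₂/T₁) = 0.07963 L.
Reversible adiabatic, γ = 1.40: T₃ = T₂·(P₃/P₂)^((γ−1)/γ) = 459.8 K; V₃ = V₂·(P₂/P₃)^(1/γ) = 0.09750 L.

T₃ ≈ 460 K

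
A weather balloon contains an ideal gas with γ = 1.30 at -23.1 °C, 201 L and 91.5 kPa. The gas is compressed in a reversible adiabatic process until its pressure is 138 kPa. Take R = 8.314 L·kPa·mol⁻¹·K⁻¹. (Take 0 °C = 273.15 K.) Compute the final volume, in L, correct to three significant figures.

V₂ ≈ 147 L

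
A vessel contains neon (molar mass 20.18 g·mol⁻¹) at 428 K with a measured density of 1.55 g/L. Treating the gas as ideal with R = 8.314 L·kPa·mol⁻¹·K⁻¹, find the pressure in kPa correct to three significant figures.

ρ = PM/(RT) ⇒ P = ρRT/M = (1.55 × 8.314 × 428.0) / 20.18

P ≈ 273 kPa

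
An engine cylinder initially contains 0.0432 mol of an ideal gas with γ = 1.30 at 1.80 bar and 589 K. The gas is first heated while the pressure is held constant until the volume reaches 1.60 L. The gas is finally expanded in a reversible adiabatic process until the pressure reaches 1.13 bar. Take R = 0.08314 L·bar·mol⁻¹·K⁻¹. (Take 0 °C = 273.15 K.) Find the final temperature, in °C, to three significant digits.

T₃ ≈ 447 °C

From PV = nRT: V₁ = nRT₁/P₁ = 1.175 L.
P constant ⇒ V ∝ T: P₂ = P₁; T₂ = T₁·(V₂/V₁) = 801.9 K.
Reversible adiabatic, γ = 1.30: T₃ = T₂·(P₃/P₂)^((γ−1)/γ) = 720.2 K; V₃ = V₂·(P₂/P₃)^(1/γ) = 2.289 L.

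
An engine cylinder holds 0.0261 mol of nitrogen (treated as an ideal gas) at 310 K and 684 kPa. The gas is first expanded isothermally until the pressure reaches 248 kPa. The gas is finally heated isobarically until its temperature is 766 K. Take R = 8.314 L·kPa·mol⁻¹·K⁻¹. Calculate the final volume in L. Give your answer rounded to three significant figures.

V₃ ≈ 0.670 L

From PV = nRT: V₁ = nRT₁/P₁ = 0.09835 L.
T constant ⇒ Boyle's law P V = const: T₂ = T₁; V₂ = V₁·(P₁/P₂) = 0.2712 L.
P constant ⇒ V ∝ T: P₃ = P₂; V₃ = V₂·(T₃/T₂) = 0.6702 L.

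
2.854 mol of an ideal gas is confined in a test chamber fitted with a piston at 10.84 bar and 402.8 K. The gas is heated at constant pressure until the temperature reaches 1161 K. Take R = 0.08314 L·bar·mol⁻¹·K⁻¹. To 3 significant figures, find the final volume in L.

V₂ ≈ 25.4 L

From PV = nRT: V₁ = nRT₁/P₁ = 8.817 L.
P constant ⇒ V ∝ T: P₂ = P₁; V₂ = V₁·(T₂/T₁) = 25.41 L.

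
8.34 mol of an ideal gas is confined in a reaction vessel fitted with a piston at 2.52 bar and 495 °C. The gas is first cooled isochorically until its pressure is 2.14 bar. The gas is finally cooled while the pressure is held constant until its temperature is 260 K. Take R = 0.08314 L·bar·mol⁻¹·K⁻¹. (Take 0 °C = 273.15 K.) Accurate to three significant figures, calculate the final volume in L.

V₃ ≈ 84.2 L

Convert: T₁ = 768.1 K.
From PV = nRT: V₁ = nRT₁/P₁ = 211.4 L.
Isochoric, so P/T is constant: V₂ = V₁; T₂ = T₁·(P₂/P₁) = 652.3 K.
P constant ⇒ V ∝ T: P₃ = P₂; V₃ = V₂·(T₃/T₂) = 84.24 L.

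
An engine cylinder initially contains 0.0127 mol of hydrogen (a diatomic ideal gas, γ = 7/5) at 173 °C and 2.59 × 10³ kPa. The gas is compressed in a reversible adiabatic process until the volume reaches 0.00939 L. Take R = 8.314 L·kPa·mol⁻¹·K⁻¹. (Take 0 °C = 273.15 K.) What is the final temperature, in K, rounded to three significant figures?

Convert: T₁ = 446.1 K.
From PV = nRT: V₁ = nRT₁/P₁ = 0.01819 L.
Reversible adiabatic, γ = 7/5: T₂ = T₁·(V₁/V₂)^(γ−1) = 581.2 K; P₂ = P₁·(V₁/V₂)^γ = 6536 kPa.

T₂ ≈ 581 K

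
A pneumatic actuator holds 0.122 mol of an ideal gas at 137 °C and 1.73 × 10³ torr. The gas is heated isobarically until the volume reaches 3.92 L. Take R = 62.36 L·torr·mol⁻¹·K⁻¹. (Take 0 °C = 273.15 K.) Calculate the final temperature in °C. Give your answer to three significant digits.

T₂ ≈ 618 °C

Convert: T₁ = 410.1 K.
From PV = nRT: V₁ = nRT₁/P₁ = 1.804 L.
Isobaric, so V/T is constant: P₂ = P₁; T₂ = T₁·(V₂/V₁) = 891.4 K.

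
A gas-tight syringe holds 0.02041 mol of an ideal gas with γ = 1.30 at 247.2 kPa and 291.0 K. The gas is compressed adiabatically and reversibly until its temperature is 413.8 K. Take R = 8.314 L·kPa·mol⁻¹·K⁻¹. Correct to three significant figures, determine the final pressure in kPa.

From PV = nRT: V₁ = nRT₁/P₁ = 0.1998 L.
Reversible adiabatic, γ = 1.30: P₂ = P₁·(T₂/T₁)^(γ/(γ−1)) = 1137 kPa; V₂ = V₁·(T₁/T₂)^(1/(γ−1)) = 0.06178 L.

P₂ ≈ 1.14e+03 kPa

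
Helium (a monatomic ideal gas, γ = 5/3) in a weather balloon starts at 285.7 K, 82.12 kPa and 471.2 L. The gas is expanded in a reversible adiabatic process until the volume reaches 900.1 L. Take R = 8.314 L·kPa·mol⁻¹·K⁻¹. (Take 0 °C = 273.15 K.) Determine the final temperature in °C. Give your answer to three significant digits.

Reversible adiabatic, γ = 5/3: T₂ = T₁·(V₁/V₂)^(γ−1) = 185.6 K; P₂ = P₁·(V₁/V₂)^γ = 27.92 kPa.

T₂ ≈ -87.6 °C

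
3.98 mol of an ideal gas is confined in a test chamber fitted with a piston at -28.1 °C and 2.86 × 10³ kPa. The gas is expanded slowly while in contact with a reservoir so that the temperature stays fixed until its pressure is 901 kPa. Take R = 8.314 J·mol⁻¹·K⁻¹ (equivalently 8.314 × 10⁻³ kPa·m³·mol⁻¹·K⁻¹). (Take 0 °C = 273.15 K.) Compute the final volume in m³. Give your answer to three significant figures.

Convert: T₁ = 245.0 K.
From PV = nRT: V₁ = nRT₁/P₁ = 0.002835 m³.
T constant ⇒ Boyle's law P V = const: T₂ = T₁; V₂ = V₁·(P₁/P₂) = 0.009000 m³.

V₂ ≈ 0.00900 m³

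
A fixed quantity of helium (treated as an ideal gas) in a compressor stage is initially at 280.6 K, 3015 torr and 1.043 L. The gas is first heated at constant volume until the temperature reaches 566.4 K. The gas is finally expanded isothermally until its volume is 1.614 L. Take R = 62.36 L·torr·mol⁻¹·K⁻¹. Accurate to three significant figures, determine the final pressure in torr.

P₃ ≈ 3.93e+03 torr

V constant ⇒ P ∝ T: V₂ = V₁; P₂ = P₁·(T₂/T₁) = 6086 torr.
T constant ⇒ Boyle's law P V = const: T₃ = T₂; P₃ = P₂·(V₂/V₃) = 3933 torr.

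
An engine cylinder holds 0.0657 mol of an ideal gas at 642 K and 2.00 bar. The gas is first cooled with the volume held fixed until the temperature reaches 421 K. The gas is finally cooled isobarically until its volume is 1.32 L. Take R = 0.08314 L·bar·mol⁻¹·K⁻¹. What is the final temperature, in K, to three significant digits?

From PV = nRT: V₁ = nRT₁/P₁ = 1.753 L.
V constant ⇒ P ∝ T: V₂ = V₁; P₂ = P₁·(T₂/T₁) = 1.312 bar.
P constant ⇒ V ∝ T: P₃ = P₂; T₃ = T₂·(V₃/V₂) = 316.9 K.

T₃ ≈ 317 K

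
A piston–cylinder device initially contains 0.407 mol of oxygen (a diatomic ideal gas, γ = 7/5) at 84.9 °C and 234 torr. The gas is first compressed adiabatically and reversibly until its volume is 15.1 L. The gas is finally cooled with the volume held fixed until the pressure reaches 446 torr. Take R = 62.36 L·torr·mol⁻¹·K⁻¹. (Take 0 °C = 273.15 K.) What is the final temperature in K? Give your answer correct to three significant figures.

Convert: T₁ = 358.0 K.
From PV = nRT: V₁ = nRT₁/P₁ = 38.84 L.
Reversible adiabatic, γ = 7/5: T₂ = T₁·(V₁/V₂)^(γ−1) = 522.4 K; P₂ = P₁·(V₁/V₂)^γ = 878.1 torr.
Isochoric, so P/T is constant: V₃ = V₂; T₃ = T₂·(P₃/P₂) = 265.3 K.

T₃ ≈ 265 K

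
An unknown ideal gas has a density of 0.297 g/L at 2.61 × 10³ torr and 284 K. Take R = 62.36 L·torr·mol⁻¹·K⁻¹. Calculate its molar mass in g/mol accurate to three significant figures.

M ≈ 2.02 g/mol

ρ = PM/(RT) ⇒ M = ρRT/P = (0.297 × 62.36 × 284.0) / 2.61e+03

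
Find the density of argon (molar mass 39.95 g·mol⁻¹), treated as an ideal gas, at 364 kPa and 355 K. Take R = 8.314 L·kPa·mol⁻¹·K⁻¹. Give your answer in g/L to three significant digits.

ρ = PM/(RT) = (364 × 39.95) / (8.314 × 355.0)

ρ ≈ 4.93 g/L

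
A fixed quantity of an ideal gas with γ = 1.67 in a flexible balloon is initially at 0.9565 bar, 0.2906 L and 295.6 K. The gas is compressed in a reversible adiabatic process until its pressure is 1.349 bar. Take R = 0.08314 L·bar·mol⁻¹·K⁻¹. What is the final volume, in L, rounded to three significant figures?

V₂ ≈ 0.237 L

Adiabatic (γ = 1.67), T V^(γ−1) and P V^γ constant: T₂ = T₁·(P₂/P₁)^((γ−1)/γ) = 339.3 K; V₂ = V₁·(P₁/P₂)^(1/γ) = 0.2365 L.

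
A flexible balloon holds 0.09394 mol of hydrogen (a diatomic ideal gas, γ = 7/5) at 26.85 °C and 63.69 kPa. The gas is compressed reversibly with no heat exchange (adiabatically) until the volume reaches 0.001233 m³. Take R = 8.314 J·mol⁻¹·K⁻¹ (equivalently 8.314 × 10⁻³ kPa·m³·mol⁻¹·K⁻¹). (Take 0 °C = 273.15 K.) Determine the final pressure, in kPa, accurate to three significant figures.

P₂ ≈ 294 kPa

Convert: T₁ = 300.0 K.
From PV = nRT: V₁ = nRT₁/P₁ = 0.003679 m³.
Adiabatic (γ = 7/5), T V^(γ−1) and P V^γ constant: T₂ = T₁·(V₁/V₂)^(γ−1) = 464.5 K; P₂ = P₁·(V₁/V₂)^γ = 294.3 kPa.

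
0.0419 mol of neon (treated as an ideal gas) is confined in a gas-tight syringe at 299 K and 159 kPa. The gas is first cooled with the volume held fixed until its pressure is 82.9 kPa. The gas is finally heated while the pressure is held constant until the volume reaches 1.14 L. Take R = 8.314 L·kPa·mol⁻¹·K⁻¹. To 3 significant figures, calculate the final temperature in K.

From PV = nRT: V₁ = nRT₁/P₁ = 0.6551 L.
V constant ⇒ P ∝ T: V₂ = V₁; T₂ = T₁·(P₂/P₁) = 155.9 K.
Isobaric, so V/T is constant: P₃ = P₂; T₃ = T₂·(V₃/V₂) = 271.3 K.

T₃ ≈ 271 K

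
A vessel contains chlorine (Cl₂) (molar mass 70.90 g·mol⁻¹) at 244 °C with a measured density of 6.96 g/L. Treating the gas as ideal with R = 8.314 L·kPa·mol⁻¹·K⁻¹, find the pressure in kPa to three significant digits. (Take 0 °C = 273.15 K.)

ρ = PM/(RT) ⇒ P = ρRT/M = (6.96 × 8.314 × 517.1) / 70.90

P ≈ 422 kPa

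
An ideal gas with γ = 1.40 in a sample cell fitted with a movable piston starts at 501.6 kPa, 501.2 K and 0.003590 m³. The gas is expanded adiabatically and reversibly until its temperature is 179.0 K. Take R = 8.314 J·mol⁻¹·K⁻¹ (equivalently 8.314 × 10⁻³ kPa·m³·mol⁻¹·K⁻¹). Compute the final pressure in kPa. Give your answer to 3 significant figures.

P₂ ≈ 13.7 kPa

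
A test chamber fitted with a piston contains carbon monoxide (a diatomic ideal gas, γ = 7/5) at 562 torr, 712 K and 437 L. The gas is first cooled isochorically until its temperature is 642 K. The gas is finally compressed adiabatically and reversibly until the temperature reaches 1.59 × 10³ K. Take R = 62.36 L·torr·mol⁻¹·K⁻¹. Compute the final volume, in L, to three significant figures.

Isochoric, so P/T is constant: V₂ = V₁; P₂ = P₁·(T₂/T₁) = 506.7 torr.
Adiabatic (γ = 7/5), T V^(γ−1) and P V^γ constant: P₃ = P₂·(T₃/T₂)^(γ/(γ−1)) = 1.211e+04 torr; V₃ = V₂·(T₂/T₃)^(1/(γ−1)) = 45.27 L.

V₃ ≈ 45.3 L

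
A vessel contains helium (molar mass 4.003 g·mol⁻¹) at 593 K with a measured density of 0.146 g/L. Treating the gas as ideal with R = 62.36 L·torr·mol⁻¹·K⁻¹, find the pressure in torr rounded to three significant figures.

ρ = PM/(RT) ⇒ P = ρRT/M = (0.146 × 62.36 × 593.0) / 4.003

P ≈ 1.35e+03 torr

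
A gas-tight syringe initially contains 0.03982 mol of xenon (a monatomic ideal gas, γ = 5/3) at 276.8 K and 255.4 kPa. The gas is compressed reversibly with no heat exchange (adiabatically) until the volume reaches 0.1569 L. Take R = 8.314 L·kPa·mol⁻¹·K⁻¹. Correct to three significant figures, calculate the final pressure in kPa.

From PV = nRT: V₁ = nRT₁/P₁ = 0.3588 L.
Adiabatic (γ = 5/3), T V^(γ−1) and P V^γ constant: T₂ = T₁·(V₁/V₂)^(γ−1) = 480.5 K; P₂ = P₁·(V₁/V₂)^γ = 1014 kPa.

P₂ ≈ 1.01e+03 kPa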